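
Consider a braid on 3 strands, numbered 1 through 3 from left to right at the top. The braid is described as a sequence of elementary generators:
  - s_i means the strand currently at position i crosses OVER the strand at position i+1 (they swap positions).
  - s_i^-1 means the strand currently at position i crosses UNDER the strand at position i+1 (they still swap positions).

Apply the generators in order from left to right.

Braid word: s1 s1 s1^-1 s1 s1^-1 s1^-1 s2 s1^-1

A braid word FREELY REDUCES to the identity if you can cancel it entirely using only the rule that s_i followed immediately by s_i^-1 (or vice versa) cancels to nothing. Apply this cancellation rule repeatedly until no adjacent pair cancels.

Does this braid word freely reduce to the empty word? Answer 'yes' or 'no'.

Answer: no

Derivation:
Gen 1 (s1): push. Stack: [s1]
Gen 2 (s1): push. Stack: [s1 s1]
Gen 3 (s1^-1): cancels prior s1. Stack: [s1]
Gen 4 (s1): push. Stack: [s1 s1]
Gen 5 (s1^-1): cancels prior s1. Stack: [s1]
Gen 6 (s1^-1): cancels prior s1. Stack: []
Gen 7 (s2): push. Stack: [s2]
Gen 8 (s1^-1): push. Stack: [s2 s1^-1]
Reduced word: s2 s1^-1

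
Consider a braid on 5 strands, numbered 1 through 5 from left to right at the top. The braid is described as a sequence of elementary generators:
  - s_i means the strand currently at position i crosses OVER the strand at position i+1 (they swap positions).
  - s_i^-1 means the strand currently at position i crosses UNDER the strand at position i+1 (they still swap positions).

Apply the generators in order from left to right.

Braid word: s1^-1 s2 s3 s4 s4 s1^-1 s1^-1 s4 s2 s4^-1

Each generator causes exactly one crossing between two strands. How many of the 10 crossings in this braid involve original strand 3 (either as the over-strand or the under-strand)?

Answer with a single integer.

Gen 1: crossing 1x2. Involves strand 3? no. Count so far: 0
Gen 2: crossing 1x3. Involves strand 3? yes. Count so far: 1
Gen 3: crossing 1x4. Involves strand 3? no. Count so far: 1
Gen 4: crossing 1x5. Involves strand 3? no. Count so far: 1
Gen 5: crossing 5x1. Involves strand 3? no. Count so far: 1
Gen 6: crossing 2x3. Involves strand 3? yes. Count so far: 2
Gen 7: crossing 3x2. Involves strand 3? yes. Count so far: 3
Gen 8: crossing 1x5. Involves strand 3? no. Count so far: 3
Gen 9: crossing 3x4. Involves strand 3? yes. Count so far: 4
Gen 10: crossing 5x1. Involves strand 3? no. Count so far: 4

Answer: 4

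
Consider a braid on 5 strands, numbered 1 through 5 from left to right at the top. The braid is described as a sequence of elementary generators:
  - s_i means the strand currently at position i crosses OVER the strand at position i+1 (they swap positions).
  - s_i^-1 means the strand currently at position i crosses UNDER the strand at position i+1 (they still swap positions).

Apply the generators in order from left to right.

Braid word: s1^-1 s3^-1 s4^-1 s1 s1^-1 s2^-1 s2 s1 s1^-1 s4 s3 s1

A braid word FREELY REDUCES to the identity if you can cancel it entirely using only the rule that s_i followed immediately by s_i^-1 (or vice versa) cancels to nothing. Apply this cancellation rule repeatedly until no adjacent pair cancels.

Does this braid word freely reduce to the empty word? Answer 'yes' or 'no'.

Answer: yes

Derivation:
Gen 1 (s1^-1): push. Stack: [s1^-1]
Gen 2 (s3^-1): push. Stack: [s1^-1 s3^-1]
Gen 3 (s4^-1): push. Stack: [s1^-1 s3^-1 s4^-1]
Gen 4 (s1): push. Stack: [s1^-1 s3^-1 s4^-1 s1]
Gen 5 (s1^-1): cancels prior s1. Stack: [s1^-1 s3^-1 s4^-1]
Gen 6 (s2^-1): push. Stack: [s1^-1 s3^-1 s4^-1 s2^-1]
Gen 7 (s2): cancels prior s2^-1. Stack: [s1^-1 s3^-1 s4^-1]
Gen 8 (s1): push. Stack: [s1^-1 s3^-1 s4^-1 s1]
Gen 9 (s1^-1): cancels prior s1. Stack: [s1^-1 s3^-1 s4^-1]
Gen 10 (s4): cancels prior s4^-1. Stack: [s1^-1 s3^-1]
Gen 11 (s3): cancels prior s3^-1. Stack: [s1^-1]
Gen 12 (s1): cancels prior s1^-1. Stack: []
Reduced word: (empty)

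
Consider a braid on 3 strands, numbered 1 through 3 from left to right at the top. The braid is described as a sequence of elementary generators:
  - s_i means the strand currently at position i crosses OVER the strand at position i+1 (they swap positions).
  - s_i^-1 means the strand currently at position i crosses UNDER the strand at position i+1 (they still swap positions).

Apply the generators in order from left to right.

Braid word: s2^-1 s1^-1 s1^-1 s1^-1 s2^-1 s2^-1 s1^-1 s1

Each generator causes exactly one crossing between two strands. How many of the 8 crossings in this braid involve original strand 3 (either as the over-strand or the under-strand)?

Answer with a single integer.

Answer: 6

Derivation:
Gen 1: crossing 2x3. Involves strand 3? yes. Count so far: 1
Gen 2: crossing 1x3. Involves strand 3? yes. Count so far: 2
Gen 3: crossing 3x1. Involves strand 3? yes. Count so far: 3
Gen 4: crossing 1x3. Involves strand 3? yes. Count so far: 4
Gen 5: crossing 1x2. Involves strand 3? no. Count so far: 4
Gen 6: crossing 2x1. Involves strand 3? no. Count so far: 4
Gen 7: crossing 3x1. Involves strand 3? yes. Count so far: 5
Gen 8: crossing 1x3. Involves strand 3? yes. Count so far: 6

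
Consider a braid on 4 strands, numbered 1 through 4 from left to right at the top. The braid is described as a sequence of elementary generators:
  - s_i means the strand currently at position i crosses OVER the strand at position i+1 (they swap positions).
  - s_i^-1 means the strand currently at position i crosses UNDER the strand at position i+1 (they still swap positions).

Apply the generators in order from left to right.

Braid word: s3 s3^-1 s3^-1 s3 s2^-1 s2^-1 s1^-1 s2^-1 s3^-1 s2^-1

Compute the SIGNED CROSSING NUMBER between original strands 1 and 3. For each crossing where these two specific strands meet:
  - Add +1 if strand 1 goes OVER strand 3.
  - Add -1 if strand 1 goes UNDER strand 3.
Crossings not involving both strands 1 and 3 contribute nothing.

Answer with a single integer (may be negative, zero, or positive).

Gen 1: crossing 3x4. Both 1&3? no. Sum: 0
Gen 2: crossing 4x3. Both 1&3? no. Sum: 0
Gen 3: crossing 3x4. Both 1&3? no. Sum: 0
Gen 4: crossing 4x3. Both 1&3? no. Sum: 0
Gen 5: crossing 2x3. Both 1&3? no. Sum: 0
Gen 6: crossing 3x2. Both 1&3? no. Sum: 0
Gen 7: crossing 1x2. Both 1&3? no. Sum: 0
Gen 8: 1 under 3. Both 1&3? yes. Contrib: -1. Sum: -1
Gen 9: crossing 1x4. Both 1&3? no. Sum: -1
Gen 10: crossing 3x4. Both 1&3? no. Sum: -1

Answer: -1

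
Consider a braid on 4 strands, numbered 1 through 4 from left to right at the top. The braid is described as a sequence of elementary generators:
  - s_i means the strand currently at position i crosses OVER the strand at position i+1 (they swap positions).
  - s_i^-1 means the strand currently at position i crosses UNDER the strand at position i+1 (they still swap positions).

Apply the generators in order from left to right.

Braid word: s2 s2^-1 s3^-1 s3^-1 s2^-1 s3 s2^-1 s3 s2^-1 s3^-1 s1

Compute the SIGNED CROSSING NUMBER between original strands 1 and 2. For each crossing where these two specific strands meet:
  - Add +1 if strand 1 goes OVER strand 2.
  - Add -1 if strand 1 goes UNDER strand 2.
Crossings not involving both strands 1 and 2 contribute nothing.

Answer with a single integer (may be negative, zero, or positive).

Gen 1: crossing 2x3. Both 1&2? no. Sum: 0
Gen 2: crossing 3x2. Both 1&2? no. Sum: 0
Gen 3: crossing 3x4. Both 1&2? no. Sum: 0
Gen 4: crossing 4x3. Both 1&2? no. Sum: 0
Gen 5: crossing 2x3. Both 1&2? no. Sum: 0
Gen 6: crossing 2x4. Both 1&2? no. Sum: 0
Gen 7: crossing 3x4. Both 1&2? no. Sum: 0
Gen 8: crossing 3x2. Both 1&2? no. Sum: 0
Gen 9: crossing 4x2. Both 1&2? no. Sum: 0
Gen 10: crossing 4x3. Both 1&2? no. Sum: 0
Gen 11: 1 over 2. Both 1&2? yes. Contrib: +1. Sum: 1

Answer: 1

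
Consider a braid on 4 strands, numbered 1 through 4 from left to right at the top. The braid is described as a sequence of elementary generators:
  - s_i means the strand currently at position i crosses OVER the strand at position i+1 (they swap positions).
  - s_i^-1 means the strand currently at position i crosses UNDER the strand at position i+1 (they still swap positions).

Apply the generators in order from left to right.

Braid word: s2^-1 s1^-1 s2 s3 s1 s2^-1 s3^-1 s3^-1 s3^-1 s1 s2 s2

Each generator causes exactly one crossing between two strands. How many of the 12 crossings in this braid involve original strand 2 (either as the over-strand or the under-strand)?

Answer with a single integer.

Gen 1: crossing 2x3. Involves strand 2? yes. Count so far: 1
Gen 2: crossing 1x3. Involves strand 2? no. Count so far: 1
Gen 3: crossing 1x2. Involves strand 2? yes. Count so far: 2
Gen 4: crossing 1x4. Involves strand 2? no. Count so far: 2
Gen 5: crossing 3x2. Involves strand 2? yes. Count so far: 3
Gen 6: crossing 3x4. Involves strand 2? no. Count so far: 3
Gen 7: crossing 3x1. Involves strand 2? no. Count so far: 3
Gen 8: crossing 1x3. Involves strand 2? no. Count so far: 3
Gen 9: crossing 3x1. Involves strand 2? no. Count so far: 3
Gen 10: crossing 2x4. Involves strand 2? yes. Count so far: 4
Gen 11: crossing 2x1. Involves strand 2? yes. Count so far: 5
Gen 12: crossing 1x2. Involves strand 2? yes. Count so far: 6

Answer: 6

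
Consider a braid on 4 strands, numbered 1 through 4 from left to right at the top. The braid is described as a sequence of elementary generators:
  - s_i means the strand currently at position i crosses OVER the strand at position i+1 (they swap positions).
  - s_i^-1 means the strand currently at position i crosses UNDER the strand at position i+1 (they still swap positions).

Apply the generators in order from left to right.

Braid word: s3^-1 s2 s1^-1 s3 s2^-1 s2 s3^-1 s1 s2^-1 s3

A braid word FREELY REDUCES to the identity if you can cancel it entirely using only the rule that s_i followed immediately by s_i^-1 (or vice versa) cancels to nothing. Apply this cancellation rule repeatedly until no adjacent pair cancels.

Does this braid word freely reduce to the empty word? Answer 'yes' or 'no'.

Gen 1 (s3^-1): push. Stack: [s3^-1]
Gen 2 (s2): push. Stack: [s3^-1 s2]
Gen 3 (s1^-1): push. Stack: [s3^-1 s2 s1^-1]
Gen 4 (s3): push. Stack: [s3^-1 s2 s1^-1 s3]
Gen 5 (s2^-1): push. Stack: [s3^-1 s2 s1^-1 s3 s2^-1]
Gen 6 (s2): cancels prior s2^-1. Stack: [s3^-1 s2 s1^-1 s3]
Gen 7 (s3^-1): cancels prior s3. Stack: [s3^-1 s2 s1^-1]
Gen 8 (s1): cancels prior s1^-1. Stack: [s3^-1 s2]
Gen 9 (s2^-1): cancels prior s2. Stack: [s3^-1]
Gen 10 (s3): cancels prior s3^-1. Stack: []
Reduced word: (empty)

Answer: yes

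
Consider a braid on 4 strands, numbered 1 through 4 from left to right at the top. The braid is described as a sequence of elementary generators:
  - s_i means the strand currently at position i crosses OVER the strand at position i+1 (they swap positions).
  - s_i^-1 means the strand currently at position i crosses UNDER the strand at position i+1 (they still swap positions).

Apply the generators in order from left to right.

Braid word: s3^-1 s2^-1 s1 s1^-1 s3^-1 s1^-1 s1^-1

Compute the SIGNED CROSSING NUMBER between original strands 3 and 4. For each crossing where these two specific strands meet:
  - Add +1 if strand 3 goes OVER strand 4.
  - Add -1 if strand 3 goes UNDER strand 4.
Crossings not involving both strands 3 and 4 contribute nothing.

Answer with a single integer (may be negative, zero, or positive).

Answer: -1

Derivation:
Gen 1: 3 under 4. Both 3&4? yes. Contrib: -1. Sum: -1
Gen 2: crossing 2x4. Both 3&4? no. Sum: -1
Gen 3: crossing 1x4. Both 3&4? no. Sum: -1
Gen 4: crossing 4x1. Both 3&4? no. Sum: -1
Gen 5: crossing 2x3. Both 3&4? no. Sum: -1
Gen 6: crossing 1x4. Both 3&4? no. Sum: -1
Gen 7: crossing 4x1. Both 3&4? no. Sum: -1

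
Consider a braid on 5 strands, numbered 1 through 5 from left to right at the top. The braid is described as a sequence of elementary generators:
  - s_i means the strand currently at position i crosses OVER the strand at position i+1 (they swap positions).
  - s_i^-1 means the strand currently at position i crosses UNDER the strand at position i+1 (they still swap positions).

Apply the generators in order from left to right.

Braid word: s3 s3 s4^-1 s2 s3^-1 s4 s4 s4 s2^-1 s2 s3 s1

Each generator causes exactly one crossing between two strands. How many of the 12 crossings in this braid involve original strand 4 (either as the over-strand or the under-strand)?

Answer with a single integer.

Gen 1: crossing 3x4. Involves strand 4? yes. Count so far: 1
Gen 2: crossing 4x3. Involves strand 4? yes. Count so far: 2
Gen 3: crossing 4x5. Involves strand 4? yes. Count so far: 3
Gen 4: crossing 2x3. Involves strand 4? no. Count so far: 3
Gen 5: crossing 2x5. Involves strand 4? no. Count so far: 3
Gen 6: crossing 2x4. Involves strand 4? yes. Count so far: 4
Gen 7: crossing 4x2. Involves strand 4? yes. Count so far: 5
Gen 8: crossing 2x4. Involves strand 4? yes. Count so far: 6
Gen 9: crossing 3x5. Involves strand 4? no. Count so far: 6
Gen 10: crossing 5x3. Involves strand 4? no. Count so far: 6
Gen 11: crossing 5x4. Involves strand 4? yes. Count so far: 7
Gen 12: crossing 1x3. Involves strand 4? no. Count so far: 7

Answer: 7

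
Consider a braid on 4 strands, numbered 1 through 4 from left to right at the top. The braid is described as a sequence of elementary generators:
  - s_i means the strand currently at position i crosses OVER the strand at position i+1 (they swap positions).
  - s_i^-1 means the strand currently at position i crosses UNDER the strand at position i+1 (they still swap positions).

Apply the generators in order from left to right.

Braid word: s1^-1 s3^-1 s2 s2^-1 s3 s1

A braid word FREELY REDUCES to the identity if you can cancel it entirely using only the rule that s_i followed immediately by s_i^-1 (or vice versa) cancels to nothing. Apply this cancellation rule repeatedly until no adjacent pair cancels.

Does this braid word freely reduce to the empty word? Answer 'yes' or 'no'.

Answer: yes

Derivation:
Gen 1 (s1^-1): push. Stack: [s1^-1]
Gen 2 (s3^-1): push. Stack: [s1^-1 s3^-1]
Gen 3 (s2): push. Stack: [s1^-1 s3^-1 s2]
Gen 4 (s2^-1): cancels prior s2. Stack: [s1^-1 s3^-1]
Gen 5 (s3): cancels prior s3^-1. Stack: [s1^-1]
Gen 6 (s1): cancels prior s1^-1. Stack: []
Reduced word: (empty)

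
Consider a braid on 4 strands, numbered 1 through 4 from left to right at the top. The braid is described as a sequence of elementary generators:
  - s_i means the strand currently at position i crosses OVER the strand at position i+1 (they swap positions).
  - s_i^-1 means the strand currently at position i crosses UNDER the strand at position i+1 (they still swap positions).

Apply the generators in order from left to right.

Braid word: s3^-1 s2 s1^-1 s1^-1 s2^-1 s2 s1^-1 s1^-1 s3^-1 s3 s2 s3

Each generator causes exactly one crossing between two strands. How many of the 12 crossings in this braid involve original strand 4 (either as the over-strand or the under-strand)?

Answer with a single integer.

Answer: 10

Derivation:
Gen 1: crossing 3x4. Involves strand 4? yes. Count so far: 1
Gen 2: crossing 2x4. Involves strand 4? yes. Count so far: 2
Gen 3: crossing 1x4. Involves strand 4? yes. Count so far: 3
Gen 4: crossing 4x1. Involves strand 4? yes. Count so far: 4
Gen 5: crossing 4x2. Involves strand 4? yes. Count so far: 5
Gen 6: crossing 2x4. Involves strand 4? yes. Count so far: 6
Gen 7: crossing 1x4. Involves strand 4? yes. Count so far: 7
Gen 8: crossing 4x1. Involves strand 4? yes. Count so far: 8
Gen 9: crossing 2x3. Involves strand 4? no. Count so far: 8
Gen 10: crossing 3x2. Involves strand 4? no. Count so far: 8
Gen 11: crossing 4x2. Involves strand 4? yes. Count so far: 9
Gen 12: crossing 4x3. Involves strand 4? yes. Count so far: 10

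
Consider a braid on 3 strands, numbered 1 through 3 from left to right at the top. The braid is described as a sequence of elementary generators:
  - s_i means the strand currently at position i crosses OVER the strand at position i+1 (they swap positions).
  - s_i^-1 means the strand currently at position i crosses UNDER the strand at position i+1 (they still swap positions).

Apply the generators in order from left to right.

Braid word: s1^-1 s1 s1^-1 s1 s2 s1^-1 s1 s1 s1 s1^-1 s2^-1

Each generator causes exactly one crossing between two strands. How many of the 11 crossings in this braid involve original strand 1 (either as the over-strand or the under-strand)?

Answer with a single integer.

Gen 1: crossing 1x2. Involves strand 1? yes. Count so far: 1
Gen 2: crossing 2x1. Involves strand 1? yes. Count so far: 2
Gen 3: crossing 1x2. Involves strand 1? yes. Count so far: 3
Gen 4: crossing 2x1. Involves strand 1? yes. Count so far: 4
Gen 5: crossing 2x3. Involves strand 1? no. Count so far: 4
Gen 6: crossing 1x3. Involves strand 1? yes. Count so far: 5
Gen 7: crossing 3x1. Involves strand 1? yes. Count so far: 6
Gen 8: crossing 1x3. Involves strand 1? yes. Count so far: 7
Gen 9: crossing 3x1. Involves strand 1? yes. Count so far: 8
Gen 10: crossing 1x3. Involves strand 1? yes. Count so far: 9
Gen 11: crossing 1x2. Involves strand 1? yes. Count so far: 10

Answer: 10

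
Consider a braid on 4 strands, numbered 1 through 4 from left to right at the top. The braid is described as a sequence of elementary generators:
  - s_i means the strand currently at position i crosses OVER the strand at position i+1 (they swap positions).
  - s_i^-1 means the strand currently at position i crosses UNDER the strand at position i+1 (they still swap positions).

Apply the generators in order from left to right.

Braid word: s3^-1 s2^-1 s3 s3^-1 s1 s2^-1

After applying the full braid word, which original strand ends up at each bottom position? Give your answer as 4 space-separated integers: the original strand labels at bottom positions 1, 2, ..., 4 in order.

Gen 1 (s3^-1): strand 3 crosses under strand 4. Perm now: [1 2 4 3]
Gen 2 (s2^-1): strand 2 crosses under strand 4. Perm now: [1 4 2 3]
Gen 3 (s3): strand 2 crosses over strand 3. Perm now: [1 4 3 2]
Gen 4 (s3^-1): strand 3 crosses under strand 2. Perm now: [1 4 2 3]
Gen 5 (s1): strand 1 crosses over strand 4. Perm now: [4 1 2 3]
Gen 6 (s2^-1): strand 1 crosses under strand 2. Perm now: [4 2 1 3]

Answer: 4 2 1 3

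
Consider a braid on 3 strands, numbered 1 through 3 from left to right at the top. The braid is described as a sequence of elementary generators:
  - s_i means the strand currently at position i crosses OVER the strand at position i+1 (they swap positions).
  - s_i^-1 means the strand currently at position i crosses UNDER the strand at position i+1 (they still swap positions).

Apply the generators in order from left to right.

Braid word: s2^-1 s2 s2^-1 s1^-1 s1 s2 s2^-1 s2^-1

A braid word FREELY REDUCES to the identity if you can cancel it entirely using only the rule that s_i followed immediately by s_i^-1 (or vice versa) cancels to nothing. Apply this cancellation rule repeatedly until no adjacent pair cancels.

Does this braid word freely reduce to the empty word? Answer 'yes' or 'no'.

Answer: no

Derivation:
Gen 1 (s2^-1): push. Stack: [s2^-1]
Gen 2 (s2): cancels prior s2^-1. Stack: []
Gen 3 (s2^-1): push. Stack: [s2^-1]
Gen 4 (s1^-1): push. Stack: [s2^-1 s1^-1]
Gen 5 (s1): cancels prior s1^-1. Stack: [s2^-1]
Gen 6 (s2): cancels prior s2^-1. Stack: []
Gen 7 (s2^-1): push. Stack: [s2^-1]
Gen 8 (s2^-1): push. Stack: [s2^-1 s2^-1]
Reduced word: s2^-1 s2^-1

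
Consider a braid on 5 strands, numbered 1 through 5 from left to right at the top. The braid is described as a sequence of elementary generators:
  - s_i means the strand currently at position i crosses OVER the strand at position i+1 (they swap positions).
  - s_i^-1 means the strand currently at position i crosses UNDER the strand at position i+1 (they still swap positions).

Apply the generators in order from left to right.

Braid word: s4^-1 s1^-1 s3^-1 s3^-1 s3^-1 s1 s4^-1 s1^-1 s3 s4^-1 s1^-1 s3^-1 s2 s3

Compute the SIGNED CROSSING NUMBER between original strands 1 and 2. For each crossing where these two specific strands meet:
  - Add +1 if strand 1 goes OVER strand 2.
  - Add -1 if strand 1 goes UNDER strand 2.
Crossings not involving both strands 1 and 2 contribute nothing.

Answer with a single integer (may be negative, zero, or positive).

Answer: -2

Derivation:
Gen 1: crossing 4x5. Both 1&2? no. Sum: 0
Gen 2: 1 under 2. Both 1&2? yes. Contrib: -1. Sum: -1
Gen 3: crossing 3x5. Both 1&2? no. Sum: -1
Gen 4: crossing 5x3. Both 1&2? no. Sum: -1
Gen 5: crossing 3x5. Both 1&2? no. Sum: -1
Gen 6: 2 over 1. Both 1&2? yes. Contrib: -1. Sum: -2
Gen 7: crossing 3x4. Both 1&2? no. Sum: -2
Gen 8: 1 under 2. Both 1&2? yes. Contrib: -1. Sum: -3
Gen 9: crossing 5x4. Both 1&2? no. Sum: -3
Gen 10: crossing 5x3. Both 1&2? no. Sum: -3
Gen 11: 2 under 1. Both 1&2? yes. Contrib: +1. Sum: -2
Gen 12: crossing 4x3. Both 1&2? no. Sum: -2
Gen 13: crossing 2x3. Both 1&2? no. Sum: -2
Gen 14: crossing 2x4. Both 1&2? no. Sum: -2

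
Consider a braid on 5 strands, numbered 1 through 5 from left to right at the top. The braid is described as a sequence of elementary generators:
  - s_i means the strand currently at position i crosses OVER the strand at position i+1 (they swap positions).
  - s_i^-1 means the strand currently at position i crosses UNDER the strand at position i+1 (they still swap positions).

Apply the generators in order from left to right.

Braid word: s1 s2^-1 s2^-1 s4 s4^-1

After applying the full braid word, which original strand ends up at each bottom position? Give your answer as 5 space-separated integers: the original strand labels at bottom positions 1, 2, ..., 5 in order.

Answer: 2 1 3 4 5

Derivation:
Gen 1 (s1): strand 1 crosses over strand 2. Perm now: [2 1 3 4 5]
Gen 2 (s2^-1): strand 1 crosses under strand 3. Perm now: [2 3 1 4 5]
Gen 3 (s2^-1): strand 3 crosses under strand 1. Perm now: [2 1 3 4 5]
Gen 4 (s4): strand 4 crosses over strand 5. Perm now: [2 1 3 5 4]
Gen 5 (s4^-1): strand 5 crosses under strand 4. Perm now: [2 1 3 4 5]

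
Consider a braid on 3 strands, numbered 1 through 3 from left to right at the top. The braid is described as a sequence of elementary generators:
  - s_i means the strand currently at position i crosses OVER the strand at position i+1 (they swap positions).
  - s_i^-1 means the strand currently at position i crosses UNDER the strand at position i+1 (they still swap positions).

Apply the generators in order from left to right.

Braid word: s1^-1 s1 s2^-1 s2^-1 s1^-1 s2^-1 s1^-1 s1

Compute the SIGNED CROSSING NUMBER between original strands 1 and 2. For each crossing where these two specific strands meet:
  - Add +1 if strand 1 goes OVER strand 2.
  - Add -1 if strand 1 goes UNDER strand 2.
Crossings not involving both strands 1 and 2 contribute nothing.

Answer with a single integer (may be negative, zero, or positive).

Answer: -3

Derivation:
Gen 1: 1 under 2. Both 1&2? yes. Contrib: -1. Sum: -1
Gen 2: 2 over 1. Both 1&2? yes. Contrib: -1. Sum: -2
Gen 3: crossing 2x3. Both 1&2? no. Sum: -2
Gen 4: crossing 3x2. Both 1&2? no. Sum: -2
Gen 5: 1 under 2. Both 1&2? yes. Contrib: -1. Sum: -3
Gen 6: crossing 1x3. Both 1&2? no. Sum: -3
Gen 7: crossing 2x3. Both 1&2? no. Sum: -3
Gen 8: crossing 3x2. Both 1&2? no. Sum: -3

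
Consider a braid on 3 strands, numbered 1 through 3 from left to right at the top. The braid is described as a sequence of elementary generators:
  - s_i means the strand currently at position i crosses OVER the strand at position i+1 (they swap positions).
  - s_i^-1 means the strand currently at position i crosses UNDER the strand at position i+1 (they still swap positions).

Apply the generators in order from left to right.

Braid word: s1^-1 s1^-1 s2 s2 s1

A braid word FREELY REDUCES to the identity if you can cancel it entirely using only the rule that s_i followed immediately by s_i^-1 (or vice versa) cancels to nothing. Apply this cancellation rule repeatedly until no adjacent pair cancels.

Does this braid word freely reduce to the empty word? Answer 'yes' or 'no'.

Gen 1 (s1^-1): push. Stack: [s1^-1]
Gen 2 (s1^-1): push. Stack: [s1^-1 s1^-1]
Gen 3 (s2): push. Stack: [s1^-1 s1^-1 s2]
Gen 4 (s2): push. Stack: [s1^-1 s1^-1 s2 s2]
Gen 5 (s1): push. Stack: [s1^-1 s1^-1 s2 s2 s1]
Reduced word: s1^-1 s1^-1 s2 s2 s1

Answer: no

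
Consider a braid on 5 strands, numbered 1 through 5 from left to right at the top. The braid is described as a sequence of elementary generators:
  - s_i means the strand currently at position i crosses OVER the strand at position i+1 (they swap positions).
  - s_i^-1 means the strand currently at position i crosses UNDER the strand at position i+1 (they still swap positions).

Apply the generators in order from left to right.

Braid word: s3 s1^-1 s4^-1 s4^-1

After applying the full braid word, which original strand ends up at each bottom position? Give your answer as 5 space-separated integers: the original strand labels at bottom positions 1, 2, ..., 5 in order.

Answer: 2 1 4 3 5

Derivation:
Gen 1 (s3): strand 3 crosses over strand 4. Perm now: [1 2 4 3 5]
Gen 2 (s1^-1): strand 1 crosses under strand 2. Perm now: [2 1 4 3 5]
Gen 3 (s4^-1): strand 3 crosses under strand 5. Perm now: [2 1 4 5 3]
Gen 4 (s4^-1): strand 5 crosses under strand 3. Perm now: [2 1 4 3 5]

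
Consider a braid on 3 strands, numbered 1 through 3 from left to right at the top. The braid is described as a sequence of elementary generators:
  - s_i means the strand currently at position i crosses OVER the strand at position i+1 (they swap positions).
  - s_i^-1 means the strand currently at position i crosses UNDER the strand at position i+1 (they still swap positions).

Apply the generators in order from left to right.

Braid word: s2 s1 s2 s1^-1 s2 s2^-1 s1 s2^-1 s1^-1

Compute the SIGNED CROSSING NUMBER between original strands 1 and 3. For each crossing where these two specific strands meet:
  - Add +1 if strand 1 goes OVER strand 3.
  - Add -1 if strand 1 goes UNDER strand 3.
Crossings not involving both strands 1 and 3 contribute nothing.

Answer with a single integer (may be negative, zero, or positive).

Answer: 0

Derivation:
Gen 1: crossing 2x3. Both 1&3? no. Sum: 0
Gen 2: 1 over 3. Both 1&3? yes. Contrib: +1. Sum: 1
Gen 3: crossing 1x2. Both 1&3? no. Sum: 1
Gen 4: crossing 3x2. Both 1&3? no. Sum: 1
Gen 5: 3 over 1. Both 1&3? yes. Contrib: -1. Sum: 0
Gen 6: 1 under 3. Both 1&3? yes. Contrib: -1. Sum: -1
Gen 7: crossing 2x3. Both 1&3? no. Sum: -1
Gen 8: crossing 2x1. Both 1&3? no. Sum: -1
Gen 9: 3 under 1. Both 1&3? yes. Contrib: +1. Sum: 0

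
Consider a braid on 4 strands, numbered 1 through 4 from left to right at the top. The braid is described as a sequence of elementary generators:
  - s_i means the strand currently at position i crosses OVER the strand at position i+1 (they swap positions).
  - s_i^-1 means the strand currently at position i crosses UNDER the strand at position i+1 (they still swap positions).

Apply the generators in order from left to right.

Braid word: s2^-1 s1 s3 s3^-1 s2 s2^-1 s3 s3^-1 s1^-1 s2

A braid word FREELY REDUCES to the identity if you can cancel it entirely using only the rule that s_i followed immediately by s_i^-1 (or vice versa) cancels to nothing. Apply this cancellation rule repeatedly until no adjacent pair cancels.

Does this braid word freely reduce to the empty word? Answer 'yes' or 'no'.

Answer: yes

Derivation:
Gen 1 (s2^-1): push. Stack: [s2^-1]
Gen 2 (s1): push. Stack: [s2^-1 s1]
Gen 3 (s3): push. Stack: [s2^-1 s1 s3]
Gen 4 (s3^-1): cancels prior s3. Stack: [s2^-1 s1]
Gen 5 (s2): push. Stack: [s2^-1 s1 s2]
Gen 6 (s2^-1): cancels prior s2. Stack: [s2^-1 s1]
Gen 7 (s3): push. Stack: [s2^-1 s1 s3]
Gen 8 (s3^-1): cancels prior s3. Stack: [s2^-1 s1]
Gen 9 (s1^-1): cancels prior s1. Stack: [s2^-1]
Gen 10 (s2): cancels prior s2^-1. Stack: []
Reduced word: (empty)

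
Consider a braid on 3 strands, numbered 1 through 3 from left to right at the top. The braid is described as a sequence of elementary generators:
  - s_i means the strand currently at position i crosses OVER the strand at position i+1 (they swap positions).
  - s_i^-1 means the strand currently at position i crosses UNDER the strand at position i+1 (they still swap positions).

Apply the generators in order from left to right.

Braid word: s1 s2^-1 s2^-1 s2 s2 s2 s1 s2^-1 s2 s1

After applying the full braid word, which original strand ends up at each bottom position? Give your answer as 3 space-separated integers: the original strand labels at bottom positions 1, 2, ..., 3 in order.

Gen 1 (s1): strand 1 crosses over strand 2. Perm now: [2 1 3]
Gen 2 (s2^-1): strand 1 crosses under strand 3. Perm now: [2 3 1]
Gen 3 (s2^-1): strand 3 crosses under strand 1. Perm now: [2 1 3]
Gen 4 (s2): strand 1 crosses over strand 3. Perm now: [2 3 1]
Gen 5 (s2): strand 3 crosses over strand 1. Perm now: [2 1 3]
Gen 6 (s2): strand 1 crosses over strand 3. Perm now: [2 3 1]
Gen 7 (s1): strand 2 crosses over strand 3. Perm now: [3 2 1]
Gen 8 (s2^-1): strand 2 crosses under strand 1. Perm now: [3 1 2]
Gen 9 (s2): strand 1 crosses over strand 2. Perm now: [3 2 1]
Gen 10 (s1): strand 3 crosses over strand 2. Perm now: [2 3 1]

Answer: 2 3 1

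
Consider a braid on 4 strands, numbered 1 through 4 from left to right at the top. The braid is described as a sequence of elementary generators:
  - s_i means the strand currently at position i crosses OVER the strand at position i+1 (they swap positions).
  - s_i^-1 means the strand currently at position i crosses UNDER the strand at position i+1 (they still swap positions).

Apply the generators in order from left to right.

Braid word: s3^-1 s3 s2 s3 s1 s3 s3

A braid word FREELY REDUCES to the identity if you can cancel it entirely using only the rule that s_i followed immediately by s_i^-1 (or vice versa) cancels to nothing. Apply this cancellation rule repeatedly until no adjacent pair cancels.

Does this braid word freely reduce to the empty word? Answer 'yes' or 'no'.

Gen 1 (s3^-1): push. Stack: [s3^-1]
Gen 2 (s3): cancels prior s3^-1. Stack: []
Gen 3 (s2): push. Stack: [s2]
Gen 4 (s3): push. Stack: [s2 s3]
Gen 5 (s1): push. Stack: [s2 s3 s1]
Gen 6 (s3): push. Stack: [s2 s3 s1 s3]
Gen 7 (s3): push. Stack: [s2 s3 s1 s3 s3]
Reduced word: s2 s3 s1 s3 s3

Answer: no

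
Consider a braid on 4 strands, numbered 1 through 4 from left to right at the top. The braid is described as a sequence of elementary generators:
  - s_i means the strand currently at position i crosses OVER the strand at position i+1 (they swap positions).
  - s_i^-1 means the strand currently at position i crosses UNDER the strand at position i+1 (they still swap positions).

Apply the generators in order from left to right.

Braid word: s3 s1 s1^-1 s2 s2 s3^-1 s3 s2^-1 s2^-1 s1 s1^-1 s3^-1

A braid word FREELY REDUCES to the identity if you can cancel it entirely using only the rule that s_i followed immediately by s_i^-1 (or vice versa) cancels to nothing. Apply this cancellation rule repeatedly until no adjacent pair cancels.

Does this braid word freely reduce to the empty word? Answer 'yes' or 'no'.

Gen 1 (s3): push. Stack: [s3]
Gen 2 (s1): push. Stack: [s3 s1]
Gen 3 (s1^-1): cancels prior s1. Stack: [s3]
Gen 4 (s2): push. Stack: [s3 s2]
Gen 5 (s2): push. Stack: [s3 s2 s2]
Gen 6 (s3^-1): push. Stack: [s3 s2 s2 s3^-1]
Gen 7 (s3): cancels prior s3^-1. Stack: [s3 s2 s2]
Gen 8 (s2^-1): cancels prior s2. Stack: [s3 s2]
Gen 9 (s2^-1): cancels prior s2. Stack: [s3]
Gen 10 (s1): push. Stack: [s3 s1]
Gen 11 (s1^-1): cancels prior s1. Stack: [s3]
Gen 12 (s3^-1): cancels prior s3. Stack: []
Reduced word: (empty)

Answer: yes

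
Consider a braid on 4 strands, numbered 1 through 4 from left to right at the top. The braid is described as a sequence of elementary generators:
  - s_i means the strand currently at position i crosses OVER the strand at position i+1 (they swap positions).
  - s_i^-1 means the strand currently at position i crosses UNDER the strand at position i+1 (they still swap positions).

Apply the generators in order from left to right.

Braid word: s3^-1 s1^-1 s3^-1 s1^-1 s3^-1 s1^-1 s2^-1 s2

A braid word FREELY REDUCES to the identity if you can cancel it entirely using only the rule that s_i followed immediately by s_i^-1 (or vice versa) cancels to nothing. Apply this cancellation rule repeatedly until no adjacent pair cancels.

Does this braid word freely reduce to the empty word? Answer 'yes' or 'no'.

Answer: no

Derivation:
Gen 1 (s3^-1): push. Stack: [s3^-1]
Gen 2 (s1^-1): push. Stack: [s3^-1 s1^-1]
Gen 3 (s3^-1): push. Stack: [s3^-1 s1^-1 s3^-1]
Gen 4 (s1^-1): push. Stack: [s3^-1 s1^-1 s3^-1 s1^-1]
Gen 5 (s3^-1): push. Stack: [s3^-1 s1^-1 s3^-1 s1^-1 s3^-1]
Gen 6 (s1^-1): push. Stack: [s3^-1 s1^-1 s3^-1 s1^-1 s3^-1 s1^-1]
Gen 7 (s2^-1): push. Stack: [s3^-1 s1^-1 s3^-1 s1^-1 s3^-1 s1^-1 s2^-1]
Gen 8 (s2): cancels prior s2^-1. Stack: [s3^-1 s1^-1 s3^-1 s1^-1 s3^-1 s1^-1]
Reduced word: s3^-1 s1^-1 s3^-1 s1^-1 s3^-1 s1^-1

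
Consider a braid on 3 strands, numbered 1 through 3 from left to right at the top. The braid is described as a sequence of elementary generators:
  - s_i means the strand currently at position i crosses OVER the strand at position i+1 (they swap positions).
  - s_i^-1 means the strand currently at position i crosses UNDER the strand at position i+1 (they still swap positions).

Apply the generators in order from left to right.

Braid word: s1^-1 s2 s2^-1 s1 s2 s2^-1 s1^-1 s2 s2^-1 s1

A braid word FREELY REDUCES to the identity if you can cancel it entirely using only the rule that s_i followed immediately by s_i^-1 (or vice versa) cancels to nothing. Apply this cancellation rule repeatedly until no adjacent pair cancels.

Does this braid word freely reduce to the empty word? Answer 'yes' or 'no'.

Answer: yes

Derivation:
Gen 1 (s1^-1): push. Stack: [s1^-1]
Gen 2 (s2): push. Stack: [s1^-1 s2]
Gen 3 (s2^-1): cancels prior s2. Stack: [s1^-1]
Gen 4 (s1): cancels prior s1^-1. Stack: []
Gen 5 (s2): push. Stack: [s2]
Gen 6 (s2^-1): cancels prior s2. Stack: []
Gen 7 (s1^-1): push. Stack: [s1^-1]
Gen 8 (s2): push. Stack: [s1^-1 s2]
Gen 9 (s2^-1): cancels prior s2. Stack: [s1^-1]
Gen 10 (s1): cancels prior s1^-1. Stack: []
Reduced word: (empty)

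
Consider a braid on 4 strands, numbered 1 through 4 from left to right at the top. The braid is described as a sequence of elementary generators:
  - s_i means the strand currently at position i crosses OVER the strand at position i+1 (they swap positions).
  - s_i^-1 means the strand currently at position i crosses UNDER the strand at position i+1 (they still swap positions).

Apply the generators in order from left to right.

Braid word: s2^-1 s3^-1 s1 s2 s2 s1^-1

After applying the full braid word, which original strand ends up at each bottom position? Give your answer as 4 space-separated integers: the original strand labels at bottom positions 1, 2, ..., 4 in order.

Gen 1 (s2^-1): strand 2 crosses under strand 3. Perm now: [1 3 2 4]
Gen 2 (s3^-1): strand 2 crosses under strand 4. Perm now: [1 3 4 2]
Gen 3 (s1): strand 1 crosses over strand 3. Perm now: [3 1 4 2]
Gen 4 (s2): strand 1 crosses over strand 4. Perm now: [3 4 1 2]
Gen 5 (s2): strand 4 crosses over strand 1. Perm now: [3 1 4 2]
Gen 6 (s1^-1): strand 3 crosses under strand 1. Perm now: [1 3 4 2]

Answer: 1 3 4 2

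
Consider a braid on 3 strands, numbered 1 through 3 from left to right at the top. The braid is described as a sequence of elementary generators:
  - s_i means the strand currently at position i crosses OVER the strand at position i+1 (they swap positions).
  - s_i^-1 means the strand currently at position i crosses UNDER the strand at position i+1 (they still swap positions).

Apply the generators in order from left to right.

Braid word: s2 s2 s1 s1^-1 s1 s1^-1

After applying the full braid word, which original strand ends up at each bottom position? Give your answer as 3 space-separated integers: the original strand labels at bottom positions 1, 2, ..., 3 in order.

Gen 1 (s2): strand 2 crosses over strand 3. Perm now: [1 3 2]
Gen 2 (s2): strand 3 crosses over strand 2. Perm now: [1 2 3]
Gen 3 (s1): strand 1 crosses over strand 2. Perm now: [2 1 3]
Gen 4 (s1^-1): strand 2 crosses under strand 1. Perm now: [1 2 3]
Gen 5 (s1): strand 1 crosses over strand 2. Perm now: [2 1 3]
Gen 6 (s1^-1): strand 2 crosses under strand 1. Perm now: [1 2 3]

Answer: 1 2 3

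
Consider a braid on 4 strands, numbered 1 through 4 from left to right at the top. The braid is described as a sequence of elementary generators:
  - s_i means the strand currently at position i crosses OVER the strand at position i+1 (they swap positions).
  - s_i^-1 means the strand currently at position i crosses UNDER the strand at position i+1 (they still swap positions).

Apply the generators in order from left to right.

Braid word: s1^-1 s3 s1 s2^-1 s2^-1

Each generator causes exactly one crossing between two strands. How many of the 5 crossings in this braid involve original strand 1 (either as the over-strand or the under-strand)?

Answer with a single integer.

Answer: 2

Derivation:
Gen 1: crossing 1x2. Involves strand 1? yes. Count so far: 1
Gen 2: crossing 3x4. Involves strand 1? no. Count so far: 1
Gen 3: crossing 2x1. Involves strand 1? yes. Count so far: 2
Gen 4: crossing 2x4. Involves strand 1? no. Count so far: 2
Gen 5: crossing 4x2. Involves strand 1? no. Count so far: 2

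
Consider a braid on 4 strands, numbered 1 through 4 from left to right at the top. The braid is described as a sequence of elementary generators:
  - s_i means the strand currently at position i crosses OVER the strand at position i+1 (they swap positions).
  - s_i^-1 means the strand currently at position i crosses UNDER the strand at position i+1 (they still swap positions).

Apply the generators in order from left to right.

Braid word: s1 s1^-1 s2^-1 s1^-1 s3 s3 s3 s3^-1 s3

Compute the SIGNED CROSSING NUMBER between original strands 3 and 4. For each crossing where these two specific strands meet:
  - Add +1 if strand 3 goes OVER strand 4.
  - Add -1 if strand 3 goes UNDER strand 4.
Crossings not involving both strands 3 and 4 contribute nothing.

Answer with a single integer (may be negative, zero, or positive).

Answer: 0

Derivation:
Gen 1: crossing 1x2. Both 3&4? no. Sum: 0
Gen 2: crossing 2x1. Both 3&4? no. Sum: 0
Gen 3: crossing 2x3. Both 3&4? no. Sum: 0
Gen 4: crossing 1x3. Both 3&4? no. Sum: 0
Gen 5: crossing 2x4. Both 3&4? no. Sum: 0
Gen 6: crossing 4x2. Both 3&4? no. Sum: 0
Gen 7: crossing 2x4. Both 3&4? no. Sum: 0
Gen 8: crossing 4x2. Both 3&4? no. Sum: 0
Gen 9: crossing 2x4. Both 3&4? no. Sum: 0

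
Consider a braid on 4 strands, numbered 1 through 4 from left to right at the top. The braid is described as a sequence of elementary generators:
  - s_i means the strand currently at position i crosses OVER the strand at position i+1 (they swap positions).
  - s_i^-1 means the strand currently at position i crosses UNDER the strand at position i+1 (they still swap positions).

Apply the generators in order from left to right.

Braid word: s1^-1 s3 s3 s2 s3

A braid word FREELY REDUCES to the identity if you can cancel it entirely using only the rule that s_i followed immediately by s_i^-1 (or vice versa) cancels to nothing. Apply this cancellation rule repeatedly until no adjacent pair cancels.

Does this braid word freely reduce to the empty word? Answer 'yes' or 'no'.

Gen 1 (s1^-1): push. Stack: [s1^-1]
Gen 2 (s3): push. Stack: [s1^-1 s3]
Gen 3 (s3): push. Stack: [s1^-1 s3 s3]
Gen 4 (s2): push. Stack: [s1^-1 s3 s3 s2]
Gen 5 (s3): push. Stack: [s1^-1 s3 s3 s2 s3]
Reduced word: s1^-1 s3 s3 s2 s3

Answer: no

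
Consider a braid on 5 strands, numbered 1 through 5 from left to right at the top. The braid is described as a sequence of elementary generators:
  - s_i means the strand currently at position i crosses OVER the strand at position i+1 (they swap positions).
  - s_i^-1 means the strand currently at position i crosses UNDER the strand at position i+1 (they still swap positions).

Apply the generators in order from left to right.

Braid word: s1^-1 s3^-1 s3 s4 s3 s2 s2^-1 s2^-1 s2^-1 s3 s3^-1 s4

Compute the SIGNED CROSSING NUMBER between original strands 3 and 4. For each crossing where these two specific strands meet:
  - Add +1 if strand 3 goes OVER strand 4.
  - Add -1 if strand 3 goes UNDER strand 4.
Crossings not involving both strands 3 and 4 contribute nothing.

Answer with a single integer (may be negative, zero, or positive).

Gen 1: crossing 1x2. Both 3&4? no. Sum: 0
Gen 2: 3 under 4. Both 3&4? yes. Contrib: -1. Sum: -1
Gen 3: 4 over 3. Both 3&4? yes. Contrib: -1. Sum: -2
Gen 4: crossing 4x5. Both 3&4? no. Sum: -2
Gen 5: crossing 3x5. Both 3&4? no. Sum: -2
Gen 6: crossing 1x5. Both 3&4? no. Sum: -2
Gen 7: crossing 5x1. Both 3&4? no. Sum: -2
Gen 8: crossing 1x5. Both 3&4? no. Sum: -2
Gen 9: crossing 5x1. Both 3&4? no. Sum: -2
Gen 10: crossing 5x3. Both 3&4? no. Sum: -2
Gen 11: crossing 3x5. Both 3&4? no. Sum: -2
Gen 12: 3 over 4. Both 3&4? yes. Contrib: +1. Sum: -1

Answer: -1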